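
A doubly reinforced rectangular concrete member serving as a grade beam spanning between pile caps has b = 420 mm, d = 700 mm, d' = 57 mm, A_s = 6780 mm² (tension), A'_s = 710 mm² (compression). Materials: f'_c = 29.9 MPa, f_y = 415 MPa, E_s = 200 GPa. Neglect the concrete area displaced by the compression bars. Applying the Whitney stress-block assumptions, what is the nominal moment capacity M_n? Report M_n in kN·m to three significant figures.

M_n ≈ 1660 kN·m

Assume both tension and compression steel yield.
Net tension couple steel: A_s − A'_s = 6070 mm².
a = (A_s − A'_s) f_y / (0.85 f'_c b) = 2519050/(0.85 × 29.9 × 420) = 235.99 mm.
c = a/β₁ = 235.99/0.836 = 282.28 mm; ε'_s = 0.003(c − d')/c = 0.0024 ≥ f_y/E_s = 0.0021, so compression steel does yield.
M_n = (A_s − A'_s) f_y (d − a/2) + A'_s f_y (d − d') = [2519050 × (700 − 117.995) + 294650 × (700 − 57)] × 10⁻⁶ = 1466.10 + 189.46 = 1655.56 kN·m.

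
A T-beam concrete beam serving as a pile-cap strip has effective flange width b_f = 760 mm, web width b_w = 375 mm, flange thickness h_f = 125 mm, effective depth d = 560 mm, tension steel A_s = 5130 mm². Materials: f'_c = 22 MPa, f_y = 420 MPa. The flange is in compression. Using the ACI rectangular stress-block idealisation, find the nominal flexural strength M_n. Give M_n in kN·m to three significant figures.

Tension: T = A_s f_y = 5130 × 420 = 2154600 N.
Try a within the flange: a = T/(0.85 f'_c b_f) = 2154600/(0.85 × 22 × 760) = 151.60 mm.
a = 151.60 > h_f = 125 mm: the block extends into the web. Split into flange-overhang and web parts.
C_f = 0.85 f'_c (b_f − b_w) h_f = 0.85 × 22 × (760 − 375) × 125 = 899938 N.
Remaining web compression depth: a_w = (T − C_f)/(0.85 f'_c b_w) = (2154600 − 899938)/(0.85 × 22 × 375) = 178.92 mm.
M_n = C_f(d − h_f/2) + (T − C_f)(d − a_w/2) = 899938 × (560 − 62.5) + 1254662 × (560 − 89.46) = 447.72 + 590.37 = 1038.09 × 10⁶ N·mm.
M_n = 1038.09 kN·m.

M_n ≈ 1040 kN·m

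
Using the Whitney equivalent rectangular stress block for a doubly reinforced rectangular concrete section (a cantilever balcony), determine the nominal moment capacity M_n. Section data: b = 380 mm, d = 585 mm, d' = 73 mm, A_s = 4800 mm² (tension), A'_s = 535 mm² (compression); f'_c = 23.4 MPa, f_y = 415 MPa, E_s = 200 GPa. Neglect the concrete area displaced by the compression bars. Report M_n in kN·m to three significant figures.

Assume both tension and compression steel yield.
Net tension couple steel: A_s − A'_s = 4265 mm².
a = (A_s − A'_s) f_y / (0.85 f'_c b) = 1769975/(0.85 × 23.4 × 380) = 234.18 mm.
c = a/β₁ = 234.18/0.85 = 275.51 mm; ε'_s = 0.003(c − d')/c = 0.0022 ≥ f_y/E_s = 0.0021, so compression steel does yield.
M_n = (A_s − A'_s) f_y (d − a/2) + A'_s f_y (d − d') = [1769975 × (585 − 117.09) + 222025 × (585 − 73)] × 10⁻⁶ = 828.19 + 113.68 = 941.87 kN·m.

M_n ≈ 942 kN·m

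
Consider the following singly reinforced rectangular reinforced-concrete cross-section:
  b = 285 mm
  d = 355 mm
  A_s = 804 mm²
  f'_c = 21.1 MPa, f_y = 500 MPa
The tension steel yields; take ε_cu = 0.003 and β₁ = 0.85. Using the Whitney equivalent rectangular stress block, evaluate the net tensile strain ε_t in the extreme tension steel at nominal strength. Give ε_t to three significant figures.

a = A_s f_y/(0.85 f'_c b) = 78.65 mm.
β₁ = 0.85, so c = a/β₁ = 78.65/0.85 = 92.53 mm.
From the linear strain diagram with ε_cu = 0.003: ε_t = 0.003 (d − c)/c = 0.003 × (355 − 92.53)/92.53 = 0.00851.
Since ε_t ≥ 0.005, the section is tension-controlled.

ε_t ≈ 0.00851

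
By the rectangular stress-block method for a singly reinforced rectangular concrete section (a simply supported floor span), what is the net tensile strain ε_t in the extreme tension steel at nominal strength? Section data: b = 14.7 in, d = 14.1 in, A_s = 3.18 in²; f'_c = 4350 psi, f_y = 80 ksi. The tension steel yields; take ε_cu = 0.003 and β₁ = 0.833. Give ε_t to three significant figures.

ε_t ≈ 0.00453

a = A_s f_y/(0.85 f'_c b) = 4.680 in.
β₁ = 0.833, so c = a/β₁ = 4.680/0.833 = 5.618 in.
From the linear strain diagram with ε_cu = 0.003: ε_t = 0.003 (d − c)/c = 0.003 × (14.1 − 5.618)/5.618 = 0.00453.
ε_t is between 0.004 and 0.005 — transition zone.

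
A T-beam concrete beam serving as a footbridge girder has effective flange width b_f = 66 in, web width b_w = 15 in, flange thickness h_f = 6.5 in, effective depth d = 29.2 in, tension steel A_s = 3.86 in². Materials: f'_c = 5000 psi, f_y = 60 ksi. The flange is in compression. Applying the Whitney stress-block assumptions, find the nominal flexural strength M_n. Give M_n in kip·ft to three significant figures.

Tension: T = A_s f_y = 3.86 × 60 = 231.6 kips.
Try a within the flange: a = T/(0.85 f'_c b_f) = 231.6/(0.85 × 5 × 66) = 0.826 in.
Since a = 0.826 ≤ h_f = 6.5 in, the stress block lies entirely in the flange; analyse as a rectangular beam of width b_f.
M_n = T(d − a/2) = 231.6 × (29.2 − 0.413) = 6667.1 kip·in.
M_n = 6667.1/12 = 555.59 kip·ft.

M_n ≈ 556 kip·ft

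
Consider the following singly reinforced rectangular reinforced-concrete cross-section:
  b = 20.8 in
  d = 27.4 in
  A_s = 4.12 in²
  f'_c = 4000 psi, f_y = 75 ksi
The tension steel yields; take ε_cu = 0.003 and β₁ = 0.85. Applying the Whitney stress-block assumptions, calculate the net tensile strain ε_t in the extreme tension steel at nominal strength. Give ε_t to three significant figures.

a = A_s f_y/(0.85 f'_c b) = 4.369 in.
β₁ = 0.85, so c = a/β₁ = 4.369/0.85 = 5.140 in.
From the linear strain diagram with ε_cu = 0.003: ε_t = 0.003 (d − c)/c = 0.003 × (27.4 − 5.140)/5.140 = 0.0130.
Since ε_t ≥ 0.005, the section is tension-controlled.

ε_t ≈ 0.0130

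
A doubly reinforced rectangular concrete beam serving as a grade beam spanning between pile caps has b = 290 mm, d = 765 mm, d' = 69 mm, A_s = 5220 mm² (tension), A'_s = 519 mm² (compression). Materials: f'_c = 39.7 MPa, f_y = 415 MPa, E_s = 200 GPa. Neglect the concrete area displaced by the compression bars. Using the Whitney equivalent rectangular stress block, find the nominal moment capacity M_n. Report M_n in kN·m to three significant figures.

Assume both tension and compression steel yield.
Net tension couple steel: A_s − A'_s = 4701 mm².
a = (A_s − A'_s) f_y / (0.85 f'_c b) = 1950915/(0.85 × 39.7 × 290) = 199.36 mm.
c = a/β₁ = 199.36/0.766 = 260.26 mm; ε'_s = 0.003(c − d')/c = 0.0022 ≥ f_y/E_s = 0.0021, so compression steel does yield.
M_n = (A_s − A'_s) f_y (d − a/2) + A'_s f_y (d − d') = [1950915 × (765 − 99.68) + 215385 × (765 − 69)] × 10⁻⁶ = 1297.98 + 149.91 = 1447.89 kN·m.

M_n ≈ 1450 kN·m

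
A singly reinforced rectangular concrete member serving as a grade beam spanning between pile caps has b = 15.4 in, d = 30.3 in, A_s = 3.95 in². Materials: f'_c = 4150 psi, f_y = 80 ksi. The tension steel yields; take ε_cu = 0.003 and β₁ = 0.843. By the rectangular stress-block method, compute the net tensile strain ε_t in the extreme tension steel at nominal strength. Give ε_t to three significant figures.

a = A_s f_y/(0.85 f'_c b) = 5.817 in.
β₁ = 0.843, so c = a/β₁ = 5.817/0.843 = 6.900 in.
From the linear strain diagram with ε_cu = 0.003: ε_t = 0.003 (d − c)/c = 0.003 × (30.3 − 6.900)/6.900 = 0.0102.
Since ε_t ≥ 0.005, the section is tension-controlled.

ε_t ≈ 0.0102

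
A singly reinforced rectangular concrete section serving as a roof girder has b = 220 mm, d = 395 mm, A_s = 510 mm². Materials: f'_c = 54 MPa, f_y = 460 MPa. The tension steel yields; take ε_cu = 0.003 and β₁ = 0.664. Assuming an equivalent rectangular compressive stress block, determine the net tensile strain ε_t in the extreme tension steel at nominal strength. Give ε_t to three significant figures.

a = A_s f_y/(0.85 f'_c b) = 23.23 mm.
β₁ = 0.664, so c = a/β₁ = 23.23/0.664 = 34.98 mm.
From the linear strain diagram with ε_cu = 0.003: ε_t = 0.003 (d − c)/c = 0.003 × (395 − 34.98)/34.98 = 0.0309.
Since ε_t ≥ 0.005, the section is tension-controlled.

ε_t ≈ 0.0309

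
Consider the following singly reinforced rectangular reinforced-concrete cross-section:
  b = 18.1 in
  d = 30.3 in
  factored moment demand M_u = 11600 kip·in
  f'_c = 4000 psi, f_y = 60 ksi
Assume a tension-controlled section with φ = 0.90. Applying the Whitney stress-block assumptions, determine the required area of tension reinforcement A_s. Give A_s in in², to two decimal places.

M_n = M_u/φ = 11600/0.90 = 12888.9 kip·in.
From M_n = 0.85 f'_c a b (d − a/2):
a = d − √(d² − 2M_n/(0.85 f'_c b)) = 30.3 − √(30.3² − 2 × 12888.9/(0.85 × 4 × 18.1)) = 7.957 in.
A_s = 0.85 f'_c a b / f_y = 0.85 × 4 × 7.957 × 18.1 / 60 = 8.161 in².

A_s ≈ 8.16 in²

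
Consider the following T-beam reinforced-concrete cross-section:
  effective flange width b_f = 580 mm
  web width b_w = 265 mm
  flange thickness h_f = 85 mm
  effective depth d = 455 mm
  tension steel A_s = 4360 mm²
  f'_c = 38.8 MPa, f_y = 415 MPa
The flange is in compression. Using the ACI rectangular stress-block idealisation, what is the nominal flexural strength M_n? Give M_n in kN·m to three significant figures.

Tension: T = A_s f_y = 4360 × 415 = 1809400 N.
Try a within the flange: a = T/(0.85 f'_c b_f) = 1809400/(0.85 × 38.8 × 580) = 94.59 mm.
a = 94.59 > h_f = 85 mm: the block extends into the web. Split into flange-overhang and web parts.
C_f = 0.85 f'_c (b_f − b_w) h_f = 0.85 × 38.8 × (580 − 265) × 85 = 883040 N.
Remaining web compression depth: a_w = (T − C_f)/(0.85 f'_c b_w) = (1809400 − 883040)/(0.85 × 38.8 × 265) = 105.99 mm.
M_n = C_f(d − h_f/2) + (T − C_f)(d − a_w/2) = 883040 × (455 − 42.5) + 926360 × (455 − 52.995) = 364.25 + 372.40 = 736.65 × 10⁶ N·mm.
M_n = 736.65 kN·m.

M_n ≈ 737 kN·m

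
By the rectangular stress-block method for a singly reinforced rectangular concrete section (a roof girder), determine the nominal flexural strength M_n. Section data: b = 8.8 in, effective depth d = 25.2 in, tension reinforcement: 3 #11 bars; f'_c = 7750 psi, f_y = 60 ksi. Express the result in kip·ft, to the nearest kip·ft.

A_s = 3 × 1.56 = 4.68 in².
T = A_s f_y = 4.68 × 60 = 280.8 kips.
a = T/(0.85 f'_c b) = 280.8/(0.85 × 7.75 × 8.8) = 4.844 in.
M_n = T(d − a/2) = 280.8 × (25.2 − 2.422) = 6396.1 kip·in = 6396.1/12 = 533.01 kip·ft.

M_n ≈ 533 kip·ft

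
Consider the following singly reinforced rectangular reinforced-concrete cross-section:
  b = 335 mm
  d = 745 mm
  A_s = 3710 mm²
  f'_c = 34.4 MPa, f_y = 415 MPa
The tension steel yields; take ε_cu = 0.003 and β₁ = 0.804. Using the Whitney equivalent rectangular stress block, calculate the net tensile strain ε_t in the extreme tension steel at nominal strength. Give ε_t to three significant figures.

ε_t ≈ 0.00843

a = A_s f_y/(0.85 f'_c b) = 157.18 mm.
β₁ = 0.804, so c = a/β₁ = 157.18/0.804 = 195.50 mm.
From the linear strain diagram with ε_cu = 0.003: ε_t = 0.003 (d − c)/c = 0.003 × (745 − 195.50)/195.50 = 0.00843.
Since ε_t ≥ 0.005, the section is tension-controlled.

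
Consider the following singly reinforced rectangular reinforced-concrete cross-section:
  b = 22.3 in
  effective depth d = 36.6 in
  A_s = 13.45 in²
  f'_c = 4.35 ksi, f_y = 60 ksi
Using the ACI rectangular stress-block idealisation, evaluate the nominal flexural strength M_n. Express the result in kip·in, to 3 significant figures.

T = A_s f_y = 13.45 × 60 = 807 kips.
a = T/(0.85 f'_c b) = 807/(0.85 × 4.35 × 22.3) = 9.787 in.
M_n = T(d − a/2) = 807 × (36.6 − 4.8935) = 25587.1 kip·in.

M_n ≈ 25600 kip·in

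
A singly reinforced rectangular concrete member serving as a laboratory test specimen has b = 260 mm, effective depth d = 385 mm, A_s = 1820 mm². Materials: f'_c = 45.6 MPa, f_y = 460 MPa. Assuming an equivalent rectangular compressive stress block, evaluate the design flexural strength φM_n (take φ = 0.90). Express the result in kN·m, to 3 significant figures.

φM_n ≈ 259 kN·m

T = A_s f_y = 1820 × 460 = 837200 N = 837.2 kN.
From C = T: a = T/(0.85 f'_c b) = 837200/(0.85 × 45.6 × 260) = 83.08 mm.
M_n = T(d − a/2) = 837.2 kN × (385 − 41.54) mm = 287.54 kN·m.
φM_n = 0.90 × 287.54 = 258.79 kN·m.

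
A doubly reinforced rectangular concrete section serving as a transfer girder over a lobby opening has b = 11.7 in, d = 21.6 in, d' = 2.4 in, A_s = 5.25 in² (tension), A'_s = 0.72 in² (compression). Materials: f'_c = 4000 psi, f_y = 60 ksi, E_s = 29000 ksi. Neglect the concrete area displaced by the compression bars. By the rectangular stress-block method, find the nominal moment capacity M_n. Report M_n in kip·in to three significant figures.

M_n ≈ 5770 kip·in

Assume both steels yield.
a = (A_s − A'_s) f_y/(0.85 f'_c b) = (5.25 − 0.72) × 60/(0.85 × 4 × 11.7) = 6.833 in.
c = a/β₁ = 6.833/0.85 = 8.039 in; ε'_s = 0.003(c − d')/c = 0.0021 ≥ ε_y = 0.0021, so the compression steel yields.
M_n = (A_s − A'_s) f_y (d − a/2) + A'_s f_y (d − d') = 271.8 × (21.6 − 3.4165) + 43.2 × (21.6 − 2.4) = 4942.3 + 829.4 = 5771.7 kip·in.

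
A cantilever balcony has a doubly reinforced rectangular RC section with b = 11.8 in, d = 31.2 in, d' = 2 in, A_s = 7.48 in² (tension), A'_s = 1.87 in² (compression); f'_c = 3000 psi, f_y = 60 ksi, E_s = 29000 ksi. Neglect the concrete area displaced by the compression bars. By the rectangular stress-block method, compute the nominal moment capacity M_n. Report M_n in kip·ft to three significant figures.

M_n ≈ 991 kip·ft

Assume both steels yield.
a = (A_s − A'_s) f_y/(0.85 f'_c b) = (7.48 − 1.87) × 60/(0.85 × 3 × 11.8) = 11.186 in.
c = a/β₁ = 11.186/0.85 = 13.160 in; ε'_s = 0.003(c − d')/c = 0.0025 ≥ ε_y = 0.0021, so the compression steel yields.
M_n = (A_s − A'_s) f_y (d − a/2) + A'_s f_y (d − d') = 336.6 × (31.2 − 5.593) + 112.2 × (31.2 − 2) = 8619.3 + 3276.2 = 11895.5 kip·in = 11895.5/12 = 991.29 kip·ft.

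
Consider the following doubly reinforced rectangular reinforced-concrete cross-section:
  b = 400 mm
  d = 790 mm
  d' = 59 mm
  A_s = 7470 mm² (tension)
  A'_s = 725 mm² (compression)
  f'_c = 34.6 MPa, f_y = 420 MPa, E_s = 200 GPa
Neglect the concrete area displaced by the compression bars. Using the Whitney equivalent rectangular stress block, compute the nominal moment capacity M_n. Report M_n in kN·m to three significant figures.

Assume both tension and compression steel yield.
Net tension couple steel: A_s − A'_s = 6745 mm².
a = (A_s − A'_s) f_y / (0.85 f'_c b) = 2832900/(0.85 × 34.6 × 400) = 240.81 mm.
c = a/β₁ = 240.81/0.803 = 299.89 mm; ε'_s = 0.003(c − d')/c = 0.0024 ≥ f_y/E_s = 0.0021, so compression steel does yield.
M_n = (A_s − A'_s) f_y (d − a/2) + A'_s f_y (d − d') = [2832900 × (790 − 120.405) + 304500 × (790 − 59)] × 10⁻⁶ = 1896.90 + 222.59 = 2119.49 kN·m.

M_n ≈ 2120 kN·m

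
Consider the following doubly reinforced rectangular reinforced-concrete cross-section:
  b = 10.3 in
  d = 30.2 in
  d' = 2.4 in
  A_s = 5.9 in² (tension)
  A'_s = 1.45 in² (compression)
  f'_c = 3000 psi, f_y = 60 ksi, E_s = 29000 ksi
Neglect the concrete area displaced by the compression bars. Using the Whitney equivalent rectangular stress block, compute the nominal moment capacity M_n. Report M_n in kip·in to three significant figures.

Assume both steels yield.
a = (A_s − A'_s) f_y/(0.85 f'_c b) = (5.9 − 1.45) × 60/(0.85 × 3 × 10.3) = 10.166 in.
c = a/β₁ = 10.166/0.85 = 11.960 in; ε'_s = 0.003(c − d')/c = 0.0024 ≥ ε_y = 0.0021, so the compression steel yields.
M_n = (A_s − A'_s) f_y (d − a/2) + A'_s f_y (d − d') = 267 × (30.2 − 5.083) + 87 × (30.2 − 2.4) = 6706.2 + 2418.6 = 9124.8 kip·in.

M_n ≈ 9120 kip·in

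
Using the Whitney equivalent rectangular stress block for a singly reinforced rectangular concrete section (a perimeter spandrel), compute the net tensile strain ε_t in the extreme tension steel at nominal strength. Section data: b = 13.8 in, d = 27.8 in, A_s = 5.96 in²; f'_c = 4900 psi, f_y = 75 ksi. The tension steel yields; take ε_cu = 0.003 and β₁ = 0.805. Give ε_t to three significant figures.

ε_t ≈ 0.00563

a = A_s f_y/(0.85 f'_c b) = 7.777 in.
β₁ = 0.805, so c = a/β₁ = 7.777/0.805 = 9.661 in.
From the linear strain diagram with ε_cu = 0.003: ε_t = 0.003 (d − c)/c = 0.003 × (27.8 − 9.661)/9.661 = 0.00563.
Since ε_t ≥ 0.005, the section is tension-controlled.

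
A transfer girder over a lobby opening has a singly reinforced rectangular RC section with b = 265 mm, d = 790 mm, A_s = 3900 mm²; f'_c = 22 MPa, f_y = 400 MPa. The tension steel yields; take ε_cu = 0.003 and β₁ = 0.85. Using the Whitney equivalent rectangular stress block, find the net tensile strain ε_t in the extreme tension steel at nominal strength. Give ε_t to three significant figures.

ε_t ≈ 0.00340

a = A_s f_y/(0.85 f'_c b) = 314.80 mm.
β₁ = 0.85, so c = a/β₁ = 314.80/0.85 = 370.35 mm.
From the linear strain diagram with ε_cu = 0.003: ε_t = 0.003 (d − c)/c = 0.003 × (790 − 370.35)/370.35 = 0.00340.
ε_t < 0.004 — the section is over-reinforced for flexure under ACI limits.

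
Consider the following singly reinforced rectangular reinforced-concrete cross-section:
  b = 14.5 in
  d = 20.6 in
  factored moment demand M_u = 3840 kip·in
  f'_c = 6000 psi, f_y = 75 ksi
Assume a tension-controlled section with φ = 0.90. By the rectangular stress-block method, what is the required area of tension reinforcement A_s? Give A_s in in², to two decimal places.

A_s ≈ 2.98 in²

M_n = M_u/φ = 3840/0.90 = 4266.67 kip·in.
From M_n = 0.85 f'_c a b (d − a/2):
a = d − √(d² − 2M_n/(0.85 f'_c b)) = 20.6 − √(20.6² − 2 × 4266.67/(0.85 × 6 × 14.5)) = 3.023 in.
A_s = 0.85 f'_c a b / f_y = 0.85 × 6 × 3.023 × 14.5 / 75 = 2.981 in².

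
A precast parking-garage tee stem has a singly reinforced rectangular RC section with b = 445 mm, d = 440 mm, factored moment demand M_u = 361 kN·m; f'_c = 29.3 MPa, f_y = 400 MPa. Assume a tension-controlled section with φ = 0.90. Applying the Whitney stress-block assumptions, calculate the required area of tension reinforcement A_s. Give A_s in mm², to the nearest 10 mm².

A_s ≈ 2540 mm²

M_n = M_u/φ = 361/0.90 = 401.111 kN·m.
With M_n = 0.85 f'_c a b (d − a/2), solve the quadratic for a:
a = d − √(d² − 2M_n/(0.85 f'_c b)) = 440 − √(440² − 2 × 401.111×10⁶/(0.85 × 29.3 × 445)) = 91.84 mm.
A_s = 0.85 f'_c a b / f_y = 0.85 × 29.3 × 91.84 × 445 / 400 = 2544.6 mm².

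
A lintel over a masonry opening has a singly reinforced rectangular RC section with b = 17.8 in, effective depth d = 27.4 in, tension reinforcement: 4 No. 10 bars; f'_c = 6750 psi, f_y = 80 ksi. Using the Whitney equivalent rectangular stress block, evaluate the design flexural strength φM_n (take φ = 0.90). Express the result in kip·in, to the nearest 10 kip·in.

A_s = 4 × 1.27 = 5.08 in².
T = A_s f_y = 5.08 × 80 = 406.4 kips.
a = T/(0.85 f'_c b) = 406.4/(0.85 × 6.75 × 17.8) = 3.979 in.
M_n = T(d − a/2) = 406.4 × (27.4 − 1.9895) = 10326.8 kip·in.
φM_n = 0.90 × 10326.8 = 9294.1 kip·in.

φM_n ≈ 9290 kip·in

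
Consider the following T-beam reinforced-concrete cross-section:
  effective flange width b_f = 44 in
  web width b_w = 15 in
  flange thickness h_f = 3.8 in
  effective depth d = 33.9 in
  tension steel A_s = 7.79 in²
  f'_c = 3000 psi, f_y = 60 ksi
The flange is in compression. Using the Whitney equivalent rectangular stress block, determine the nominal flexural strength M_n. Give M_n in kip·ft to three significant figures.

M_n ≈ 1240 kip·ft

Tension: T = A_s f_y = 7.79 × 60 = 467.4 kips.
Try a within the flange: a = T/(0.85 f'_c b_f) = 467.4/(0.85 × 3 × 44) = 4.166 in.
a = 4.166 > h_f = 3.8 in: the block extends into the web. Split into flange-overhang and web parts.
C_f = 0.85 f'_c (b_f − b_w) h_f = 0.85 × 3 × (44 − 15) × 3.8 = 281.0 kips.
Remaining web compression depth: a_w = (T − C_f)/(0.85 f'_c b_w) = (467.4 − 281.0)/(0.85 × 3 × 15) = 4.873 in.
M_n = C_f(d − h_f/2) + (T − C_f)(d − a_w/2) = 281.0 × (33.9 − 1.9) + 186.4 × (33.9 − 2.4365) = 8992.0 + 5864.8 = 14856.8 kip·in.
M_n = 14856.8/12 = 1238.07 kip·ft.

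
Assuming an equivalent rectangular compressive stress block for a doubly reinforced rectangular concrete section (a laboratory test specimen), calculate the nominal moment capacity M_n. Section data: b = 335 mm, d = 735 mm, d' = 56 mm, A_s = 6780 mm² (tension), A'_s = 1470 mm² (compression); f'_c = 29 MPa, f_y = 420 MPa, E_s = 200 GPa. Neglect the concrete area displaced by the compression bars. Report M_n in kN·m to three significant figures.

Assume both tension and compression steel yield.
Net tension couple steel: A_s − A'_s = 5310 mm².
a = (A_s − A'_s) f_y / (0.85 f'_c b) = 2230200/(0.85 × 29 × 335) = 270.07 mm.
c = a/β₁ = 270.07/0.843 = 320.37 mm; ε'_s = 0.003(c − d')/c = 0.0025 ≥ f_y/E_s = 0.0021, so compression steel does yield.
M_n = (A_s − A'_s) f_y (d − a/2) + A'_s f_y (d − d') = [2230200 × (735 − 135.035) + 617400 × (735 − 56)] × 10⁻⁶ = 1338.04 + 419.21 = 1757.25 kN·m.

M_n ≈ 1760 kN·m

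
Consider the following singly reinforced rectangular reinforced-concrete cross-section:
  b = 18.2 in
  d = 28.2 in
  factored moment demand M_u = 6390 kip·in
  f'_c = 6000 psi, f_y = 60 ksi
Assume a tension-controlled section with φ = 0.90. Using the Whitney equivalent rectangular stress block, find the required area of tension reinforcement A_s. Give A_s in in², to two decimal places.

A_s ≈ 4.42 in²

M_n = M_u/φ = 6390/0.90 = 7100 kip·in.
From M_n = 0.85 f'_c a b (d − a/2):
a = d − √(d² − 2M_n/(0.85 f'_c b)) = 28.2 − √(28.2² − 2 × 7100/(0.85 × 6 × 18.2)) = 2.857 in.
A_s = 0.85 f'_c a b / f_y = 0.85 × 6 × 2.857 × 18.2 / 60 = 4.420 in².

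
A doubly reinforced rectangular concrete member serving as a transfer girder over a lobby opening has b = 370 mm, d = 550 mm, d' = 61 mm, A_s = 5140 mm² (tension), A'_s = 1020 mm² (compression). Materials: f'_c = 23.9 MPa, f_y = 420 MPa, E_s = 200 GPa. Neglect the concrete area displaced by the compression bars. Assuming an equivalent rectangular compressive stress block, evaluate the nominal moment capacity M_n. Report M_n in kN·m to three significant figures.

Assume both tension and compression steel yield.
Net tension couple steel: A_s − A'_s = 4120 mm².
a = (A_s − A'_s) f_y / (0.85 f'_c b) = 1730400/(0.85 × 23.9 × 370) = 230.21 mm.
c = a/β₁ = 230.21/0.85 = 270.84 mm; ε'_s = 0.003(c − d')/c = 0.0023 ≥ f_y/E_s = 0.0021, so compression steel does yield.
M_n = (A_s − A'_s) f_y (d − a/2) + A'_s f_y (d − d') = [1730400 × (550 − 115.105) + 428400 × (550 − 61)] × 10⁻⁶ = 752.54 + 209.49 = 962.03 kN·m.

M_n ≈ 962 kN·m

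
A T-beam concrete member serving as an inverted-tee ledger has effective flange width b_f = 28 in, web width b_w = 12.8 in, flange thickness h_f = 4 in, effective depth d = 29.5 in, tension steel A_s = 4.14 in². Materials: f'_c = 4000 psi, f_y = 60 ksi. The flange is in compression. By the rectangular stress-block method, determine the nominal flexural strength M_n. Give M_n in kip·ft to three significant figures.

Tension: T = A_s f_y = 4.14 × 60 = 248.4 kips.
Try a within the flange: a = T/(0.85 f'_c b_f) = 248.4/(0.85 × 4 × 28) = 2.609 in.
Since a = 2.609 ≤ h_f = 4 in, the stress block lies entirely in the flange; analyse as a rectangular beam of width b_f.
M_n = T(d − a/2) = 248.4 × (29.5 − 1.3045) = 7003.8 kip·in.
M_n = 7003.8/12 = 583.65 kip·ft.

M_n ≈ 584 kip·ft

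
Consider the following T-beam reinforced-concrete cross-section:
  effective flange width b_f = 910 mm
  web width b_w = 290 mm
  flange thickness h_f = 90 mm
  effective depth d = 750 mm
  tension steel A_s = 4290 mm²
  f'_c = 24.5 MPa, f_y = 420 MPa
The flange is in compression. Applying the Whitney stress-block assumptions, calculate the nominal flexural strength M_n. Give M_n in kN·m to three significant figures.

Tension: T = A_s f_y = 4290 × 420 = 1801800 N.
Try a within the flange: a = T/(0.85 f'_c b_f) = 1801800/(0.85 × 24.5 × 910) = 95.08 mm.
a = 95.08 > h_f = 90 mm: the block extends into the web. Split into flange-overhang and web parts.
C_f = 0.85 f'_c (b_f − b_w) h_f = 0.85 × 24.5 × (910 − 290) × 90 = 1162035 N.
Remaining web compression depth: a_w = (T − C_f)/(0.85 f'_c b_w) = (1801800 − 1162035)/(0.85 × 24.5 × 290) = 105.93 mm.
M_n = C_f(d − h_f/2) + (T − C_f)(d − a_w/2) = 1162035 × (750 − 45) + 639765 × (750 − 52.965) = 819.23 + 445.94 = 1265.17 × 10⁶ N·mm.
M_n = 1265.17 kN·m.

M_n ≈ 1270 kN·m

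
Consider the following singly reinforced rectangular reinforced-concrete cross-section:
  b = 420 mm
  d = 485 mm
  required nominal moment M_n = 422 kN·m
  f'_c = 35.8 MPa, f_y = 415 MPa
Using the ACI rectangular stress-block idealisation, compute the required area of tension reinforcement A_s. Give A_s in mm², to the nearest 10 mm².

With M_n = 0.85 f'_c a b (d − a/2), solve the quadratic for a:
a = d − √(d² − 2M_n/(0.85 f'_c b)) = 485 − √(485² − 2 × 422×10⁶/(0.85 × 35.8 × 420)) = 73.68 mm.
A_s = 0.85 f'_c a b / f_y = 0.85 × 35.8 × 73.68 × 420 / 415 = 2269.1 mm².

A_s ≈ 2270 mm²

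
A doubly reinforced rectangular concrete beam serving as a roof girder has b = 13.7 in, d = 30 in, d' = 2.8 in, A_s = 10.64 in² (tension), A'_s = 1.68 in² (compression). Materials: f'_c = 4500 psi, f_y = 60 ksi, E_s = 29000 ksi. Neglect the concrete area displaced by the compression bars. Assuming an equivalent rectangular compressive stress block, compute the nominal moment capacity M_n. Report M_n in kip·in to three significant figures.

M_n ≈ 16100 kip·in

Assume both steels yield.
a = (A_s − A'_s) f_y/(0.85 f'_c b) = (10.64 − 1.68) × 60/(0.85 × 4.5 × 13.7) = 10.259 in.
c = a/β₁ = 10.259/0.825 = 12.435 in; ε'_s = 0.003(c − d')/c = 0.0023 ≥ ε_y = 0.0021, so the compression steel yields.
M_n = (A_s − A'_s) f_y (d − a/2) + A'_s f_y (d − d') = 537.6 × (30 − 5.1295) + 100.8 × (30 − 2.8) = 13370.4 + 2741.8 = 16112.2 kip·in.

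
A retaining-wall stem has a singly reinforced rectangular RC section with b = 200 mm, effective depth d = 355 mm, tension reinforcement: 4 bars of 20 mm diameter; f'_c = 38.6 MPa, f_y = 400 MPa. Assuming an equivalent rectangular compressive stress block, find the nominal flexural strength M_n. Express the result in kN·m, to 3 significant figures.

M_n ≈ 159 kN·m

A_s = 4 × 314 = 1256 mm².
T = A_s f_y = 1256 × 400 = 502400 N = 502.4 kN.
From C = T: a = T/(0.85 f'_c b) = 502400/(0.85 × 38.6 × 200) = 76.56 mm.
M_n = T(d − a/2) = 502.4 kN × (355 − 38.28) mm = 159.12 kN·m.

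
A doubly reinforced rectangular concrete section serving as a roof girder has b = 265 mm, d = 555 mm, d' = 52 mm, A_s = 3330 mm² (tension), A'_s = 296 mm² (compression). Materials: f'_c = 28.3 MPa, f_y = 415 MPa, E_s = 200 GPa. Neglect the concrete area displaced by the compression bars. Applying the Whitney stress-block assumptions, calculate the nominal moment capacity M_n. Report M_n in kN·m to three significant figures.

Assume both tension and compression steel yield.
Net tension couple steel: A_s − A'_s = 3034 mm².
a = (A_s − A'_s) f_y / (0.85 f'_c b) = 1259110/(0.85 × 28.3 × 265) = 197.52 mm.
c = a/β₁ = 197.52/0.848 = 232.92 mm; ε'_s = 0.003(c − d')/c = 0.0023 ≥ f_y/E_s = 0.0021, so compression steel does yield.
M_n = (A_s − A'_s) f_y (d − a/2) + A'_s f_y (d − d') = [1259110 × (555 − 98.76) + 122840 × (555 − 52)] × 10⁻⁶ = 574.46 + 61.79 = 636.25 kN·m.

M_n ≈ 636 kN·m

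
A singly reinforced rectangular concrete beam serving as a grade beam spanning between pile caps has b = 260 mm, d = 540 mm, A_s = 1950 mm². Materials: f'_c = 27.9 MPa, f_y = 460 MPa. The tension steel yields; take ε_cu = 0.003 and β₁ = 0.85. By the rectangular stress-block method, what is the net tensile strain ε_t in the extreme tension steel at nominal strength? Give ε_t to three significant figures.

a = A_s f_y/(0.85 f'_c b) = 145.48 mm.
β₁ = 0.85, so c = a/β₁ = 145.48/0.85 = 171.15 mm.
From the linear strain diagram with ε_cu = 0.003: ε_t = 0.003 (d − c)/c = 0.003 × (540 − 171.15)/171.15 = 0.00647.
Since ε_t ≥ 0.005, the section is tension-controlled.

ε_t ≈ 0.00647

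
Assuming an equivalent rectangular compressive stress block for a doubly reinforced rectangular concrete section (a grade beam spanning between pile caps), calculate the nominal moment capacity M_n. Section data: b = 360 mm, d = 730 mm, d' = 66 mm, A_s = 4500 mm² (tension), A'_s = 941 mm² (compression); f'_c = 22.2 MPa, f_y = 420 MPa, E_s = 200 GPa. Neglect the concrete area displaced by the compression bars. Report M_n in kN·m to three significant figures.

M_n ≈ 1190 kN·m

Assume both tension and compression steel yield.
Net tension couple steel: A_s − A'_s = 3559 mm².
a = (A_s − A'_s) f_y / (0.85 f'_c b) = 1494780/(0.85 × 22.2 × 360) = 220.04 mm.
c = a/β₁ = 220.04/0.85 = 258.87 mm; ε'_s = 0.003(c − d')/c = 0.0022 ≥ f_y/E_s = 0.0021, so compression steel does yield.
M_n = (A_s − A'_s) f_y (d − a/2) + A'_s f_y (d − d') = [1494780 × (730 − 110.02) + 395220 × (730 − 66)] × 10⁻⁶ = 926.73 + 262.43 = 1189.16 kN·m.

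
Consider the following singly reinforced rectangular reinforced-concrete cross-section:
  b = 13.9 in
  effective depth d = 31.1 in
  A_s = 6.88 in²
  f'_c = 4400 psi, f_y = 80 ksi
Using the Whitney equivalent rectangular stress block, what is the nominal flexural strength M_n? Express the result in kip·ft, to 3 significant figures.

T = A_s f_y = 6.88 × 80 = 550.4 kips.
a = T/(0.85 f'_c b) = 550.4/(0.85 × 4.4 × 13.9) = 10.587 in.
M_n = T(d − a/2) = 550.4 × (31.1 − 5.2935) = 14203.9 kip·in = 14203.9/12 = 1183.66 kip·ft.

M_n ≈ 1180 kip·ft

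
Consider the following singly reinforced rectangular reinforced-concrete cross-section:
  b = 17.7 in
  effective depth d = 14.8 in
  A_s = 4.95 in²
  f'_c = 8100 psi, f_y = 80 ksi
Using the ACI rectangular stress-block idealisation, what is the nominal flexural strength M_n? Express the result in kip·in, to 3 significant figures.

T = A_s f_y = 4.95 × 80 = 396 kips.
a = T/(0.85 f'_c b) = 396/(0.85 × 8.1 × 17.7) = 3.250 in.
M_n = T(d − a/2) = 396 × (14.8 − 1.625) = 5217.3 kip·in.

M_n ≈ 5220 kip·in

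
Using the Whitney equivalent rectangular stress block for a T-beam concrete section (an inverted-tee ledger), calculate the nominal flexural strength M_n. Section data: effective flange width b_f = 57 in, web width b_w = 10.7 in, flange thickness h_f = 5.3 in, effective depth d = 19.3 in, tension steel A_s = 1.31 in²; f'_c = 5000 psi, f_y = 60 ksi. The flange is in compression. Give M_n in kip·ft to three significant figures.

M_n ≈ 125 kip·ft

Tension: T = A_s f_y = 1.31 × 60 = 78.6 kips.
Try a within the flange: a = T/(0.85 f'_c b_f) = 78.6/(0.85 × 5 × 57) = 0.324 in.
Since a = 0.324 ≤ h_f = 5.3 in, the stress block lies entirely in the flange; analyse as a rectangular beam of width b_f.
M_n = T(d − a/2) = 78.6 × (19.3 − 0.162) = 1504.2 kip·in.
M_n = 1504.2/12 = 125.35 kip·ft.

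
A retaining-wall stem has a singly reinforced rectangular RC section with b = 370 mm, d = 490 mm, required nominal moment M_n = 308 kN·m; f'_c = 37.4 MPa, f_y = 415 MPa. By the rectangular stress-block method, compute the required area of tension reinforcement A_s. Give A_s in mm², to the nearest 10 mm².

With M_n = 0.85 f'_c a b (d − a/2), solve the quadratic for a:
a = d − √(d² − 2M_n/(0.85 f'_c b)) = 490 − √(490² − 2 × 308×10⁶/(0.85 × 37.4 × 370)) = 56.72 mm.
A_s = 0.85 f'_c a b / f_y = 0.85 × 37.4 × 56.72 × 370 / 415 = 1607.6 mm².

A_s ≈ 1610 mm²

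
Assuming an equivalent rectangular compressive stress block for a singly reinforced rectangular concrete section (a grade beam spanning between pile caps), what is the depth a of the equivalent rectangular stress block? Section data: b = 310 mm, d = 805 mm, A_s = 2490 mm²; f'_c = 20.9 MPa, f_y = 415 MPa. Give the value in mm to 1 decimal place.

a ≈ 187.6 mm

T = A_s f_y = 2490 × 415 = 1033350 N = 1033.35 kN.
Setting C = 0.85 f'_c a b equal to T: a = 1033350/(0.85 × 20.9 × 310) = 187.6 mm.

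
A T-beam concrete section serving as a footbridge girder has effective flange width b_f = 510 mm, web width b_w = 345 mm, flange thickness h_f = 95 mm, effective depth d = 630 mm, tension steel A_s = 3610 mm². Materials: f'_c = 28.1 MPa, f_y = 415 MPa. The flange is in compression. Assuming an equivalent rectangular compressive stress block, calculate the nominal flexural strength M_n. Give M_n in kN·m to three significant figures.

Tension: T = A_s f_y = 3610 × 415 = 1498150 N.
Try a within the flange: a = T/(0.85 f'_c b_f) = 1498150/(0.85 × 28.1 × 510) = 122.99 mm.
a = 122.99 > h_f = 95 mm: the block extends into the web. Split into flange-overhang and web parts.
C_f = 0.85 f'_c (b_f − b_w) h_f = 0.85 × 28.1 × (510 − 345) × 95 = 374397 N.
Remaining web compression depth: a_w = (T − C_f)/(0.85 f'_c b_w) = (1498150 − 374397)/(0.85 × 28.1 × 345) = 136.37 mm.
M_n = C_f(d − h_f/2) + (T − C_f)(d − a_w/2) = 374397 × (630 − 47.5) + 1123753 × (630 − 68.185) = 218.09 + 631.34 = 849.43 × 10⁶ N·mm.
M_n = 849.43 kN·m.

M_n ≈ 849 kN·m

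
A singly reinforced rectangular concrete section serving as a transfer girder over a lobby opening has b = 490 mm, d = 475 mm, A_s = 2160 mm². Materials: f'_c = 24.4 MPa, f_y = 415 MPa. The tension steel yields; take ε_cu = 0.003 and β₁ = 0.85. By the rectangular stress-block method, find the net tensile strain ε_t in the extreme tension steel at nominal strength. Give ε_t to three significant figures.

a = A_s f_y/(0.85 f'_c b) = 88.21 mm.
β₁ = 0.85, so c = a/β₁ = 88.21/0.85 = 103.78 mm.
From the linear strain diagram with ε_cu = 0.003: ε_t = 0.003 (d − c)/c = 0.003 × (475 − 103.78)/103.78 = 0.0107.
Since ε_t ≥ 0.005, the section is tension-controlled.

ε_t ≈ 0.0107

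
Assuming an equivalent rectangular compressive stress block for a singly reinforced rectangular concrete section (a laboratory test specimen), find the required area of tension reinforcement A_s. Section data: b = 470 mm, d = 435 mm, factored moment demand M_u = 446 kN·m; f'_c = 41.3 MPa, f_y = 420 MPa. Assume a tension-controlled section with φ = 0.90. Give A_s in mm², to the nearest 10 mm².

A_s ≈ 2970 mm²

M_n = M_u/φ = 446/0.90 = 495.556 kN·m.
With M_n = 0.85 f'_c a b (d − a/2), solve the quadratic for a:
a = d − √(d² − 2M_n/(0.85 f'_c b)) = 435 − √(435² − 2 × 495.556×10⁶/(0.85 × 41.3 × 470)) = 75.62 mm.
A_s = 0.85 f'_c a b / f_y = 0.85 × 41.3 × 75.62 × 470 / 420 = 2970.7 mm².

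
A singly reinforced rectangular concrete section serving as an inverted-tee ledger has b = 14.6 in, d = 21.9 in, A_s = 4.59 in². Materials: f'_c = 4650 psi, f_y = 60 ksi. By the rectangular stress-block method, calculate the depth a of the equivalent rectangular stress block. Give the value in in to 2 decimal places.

a ≈ 4.77 in

T = A_s f_y = 4.59 × 60 = 275.4 kips.
a = T/(0.85 f'_c b) = 275.4/(0.85 × 4.65 × 14.6) = 4.77 in.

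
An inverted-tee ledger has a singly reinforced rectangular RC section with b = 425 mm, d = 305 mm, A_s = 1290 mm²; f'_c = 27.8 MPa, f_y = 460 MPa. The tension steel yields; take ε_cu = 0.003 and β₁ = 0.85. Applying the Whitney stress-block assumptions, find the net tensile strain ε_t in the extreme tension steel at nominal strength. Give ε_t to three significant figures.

ε_t ≈ 0.0102

a = A_s f_y/(0.85 f'_c b) = 59.09 mm.
β₁ = 0.85, so c = a/β₁ = 59.09/0.85 = 69.52 mm.
From the linear strain diagram with ε_cu = 0.003: ε_t = 0.003 (d − c)/c = 0.003 × (305 − 69.52)/69.52 = 0.0102.
Since ε_t ≥ 0.005, the section is tension-controlled.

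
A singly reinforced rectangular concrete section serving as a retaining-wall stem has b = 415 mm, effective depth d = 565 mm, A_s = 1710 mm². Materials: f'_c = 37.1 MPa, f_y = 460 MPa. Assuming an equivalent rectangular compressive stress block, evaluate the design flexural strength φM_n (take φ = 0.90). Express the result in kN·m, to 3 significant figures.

T = A_s f_y = 1710 × 460 = 786600 N = 786.6 kN.
From C = T: a = T/(0.85 f'_c b) = 786600/(0.85 × 37.1 × 415) = 60.11 mm.
M_n = T(d − a/2) = 786.6 kN × (565 − 30.055) mm = 420.79 kN·m.
φM_n = 0.90 × 420.79 = 378.71 kN·m.

φM_n ≈ 379 kN·m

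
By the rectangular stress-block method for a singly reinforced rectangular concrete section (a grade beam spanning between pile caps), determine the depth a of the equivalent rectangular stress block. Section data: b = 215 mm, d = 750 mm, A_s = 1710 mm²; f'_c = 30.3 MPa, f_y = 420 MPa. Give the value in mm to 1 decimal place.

T = A_s f_y = 1710 × 420 = 718200 N = 718.2 kN.
Setting C = 0.85 f'_c a b equal to T: a = 718200/(0.85 × 30.3 × 215) = 129.7 mm.

a ≈ 129.7 mm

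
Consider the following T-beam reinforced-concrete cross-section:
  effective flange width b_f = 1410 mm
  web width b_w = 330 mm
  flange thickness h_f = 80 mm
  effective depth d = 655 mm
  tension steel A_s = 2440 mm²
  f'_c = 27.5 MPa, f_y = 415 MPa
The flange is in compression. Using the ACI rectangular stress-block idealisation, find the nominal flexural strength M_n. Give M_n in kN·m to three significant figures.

M_n ≈ 648 kN·m

Tension: T = A_s f_y = 2440 × 415 = 1012600 N.
Try a within the flange: a = T/(0.85 f'_c b_f) = 1012600/(0.85 × 27.5 × 1410) = 30.72 mm.
Since a = 30.72 ≤ h_f = 80 mm, the stress block lies entirely in the flange; analyse as a rectangular beam of width b_f.
M_n = T(d − a/2) = 1012600 × (655 − 15.36) = 647.70 × 10⁶ N·mm.
M_n = 647.70 kN·m.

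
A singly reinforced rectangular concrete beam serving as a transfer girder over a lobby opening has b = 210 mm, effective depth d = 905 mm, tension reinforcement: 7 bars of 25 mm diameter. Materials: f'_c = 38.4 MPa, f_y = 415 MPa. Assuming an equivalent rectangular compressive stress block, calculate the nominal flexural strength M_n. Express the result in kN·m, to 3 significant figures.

M_n ≈ 1140 kN·m

A_s = 7 × 491 = 3437 mm².
T = A_s f_y = 3437 × 415 = 1426355 N = 1426.355 kN.
From C = T: a = T/(0.85 f'_c b) = 1426355/(0.85 × 38.4 × 210) = 208.09 mm.
M_n = T(d − a/2) = 1426.355 kN × (905 − 104.045) mm = 1142.45 kN·m.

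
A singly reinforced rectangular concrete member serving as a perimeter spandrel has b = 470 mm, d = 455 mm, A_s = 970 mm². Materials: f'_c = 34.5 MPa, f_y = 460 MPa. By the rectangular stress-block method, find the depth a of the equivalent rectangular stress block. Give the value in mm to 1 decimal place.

a ≈ 32.4 mm

T = A_s f_y = 970 × 460 = 446200 N = 446.2 kN.
Setting C = 0.85 f'_c a b equal to T: a = 446200/(0.85 × 34.5 × 470) = 32.4 mm.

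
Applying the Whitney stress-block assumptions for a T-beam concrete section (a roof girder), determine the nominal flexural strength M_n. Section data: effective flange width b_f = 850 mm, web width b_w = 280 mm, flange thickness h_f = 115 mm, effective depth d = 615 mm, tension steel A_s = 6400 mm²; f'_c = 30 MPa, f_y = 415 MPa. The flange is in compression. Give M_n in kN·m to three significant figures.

Tension: T = A_s f_y = 6400 × 415 = 2656000 N.
Try a within the flange: a = T/(0.85 f'_c b_f) = 2656000/(0.85 × 30 × 850) = 122.54 mm.
a = 122.54 > h_f = 115 mm: the block extends into the web. Split into flange-overhang and web parts.
C_f = 0.85 f'_c (b_f − b_w) h_f = 0.85 × 30 × (850 − 280) × 115 = 1671525 N.
Remaining web compression depth: a_w = (T − C_f)/(0.85 f'_c b_w) = (2656000 − 1671525)/(0.85 × 30 × 280) = 137.88 mm.
M_n = C_f(d − h_f/2) + (T − C_f)(d − a_w/2) = 1671525 × (615 − 57.5) + 984475 × (615 − 68.94) = 931.88 + 537.58 = 1469.46 × 10⁶ N·mm.
M_n = 1469.46 kN·m.

M_n ≈ 1470 kN·m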